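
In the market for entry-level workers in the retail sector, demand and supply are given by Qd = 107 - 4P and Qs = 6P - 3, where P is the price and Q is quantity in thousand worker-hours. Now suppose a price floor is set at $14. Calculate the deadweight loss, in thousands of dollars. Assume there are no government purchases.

Setting quantity demanded equal to quantity supplied, 107 - 4P = 6P - 3, gives P* = 11 and Q* = 63.
Because the floor (14) lies above the market-clearing price, it is binding.
At P = 14: Qd = 107 - 4·14 = 51 and Qs = 6·14 - 3 = 81.
Quantity traded falls to 51. At Q = 51 the demand price is (107 - 51)/4 = 14 and the supply price is (3 + 51)/6 = 9.
Deadweight loss = ½ · (14 - 9) · (63 - 51) = ½ · 5 · 12 = 30.

30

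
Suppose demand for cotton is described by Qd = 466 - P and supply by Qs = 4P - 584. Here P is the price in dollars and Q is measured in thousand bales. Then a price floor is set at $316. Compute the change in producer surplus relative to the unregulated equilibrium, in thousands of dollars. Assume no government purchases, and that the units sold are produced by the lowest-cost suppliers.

Setting quantity demanded equal to quantity supplied, 466 - P = 4P - 584, gives P* = 210 and Q* = 256.
Because the floor (316) lies above the market-clearing price, it is binding.
At P = 316: Qd = 466 - 316 = 150 and Qs = 4·316 - 584 = 680.
Producer surplus without the control is ½ · (210 - 146) · 256 = 8192.
With the floor, 150 units are sold at 316. The supply price at Q = 150 is 183.5, so PS = ½ · [(316 - 146) + (316 - 183.5)] · 150 = 22687.5.
Change in producer surplus = 22687.5 - 8192 = 14495.5.

14495.5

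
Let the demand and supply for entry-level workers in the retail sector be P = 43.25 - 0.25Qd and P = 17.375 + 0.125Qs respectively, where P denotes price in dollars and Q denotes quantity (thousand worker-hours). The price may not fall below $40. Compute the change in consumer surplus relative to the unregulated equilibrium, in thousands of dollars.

-574

Rearranging demand gives Qd = 173 - 4P; rearranging supply gives Qs = 8P - 139. Equilibrium: 173 - 4P = 8P - 139, so 312 = 12P and P* = 26, Q* = 69.
Since 40 > 26, the floor is binding.
At P = 40: Qd = 173 - 4·40 = 13 and Qs = 8·40 - 139 = 181.
Consumer surplus without the control is ½ · (43.25 - 26) · 69 = 595.125.
With the floor, consumers buy 13 units at 40, so CS = ½ · (43.25 - 40) · 13 = 21.125.
Change in consumer surplus = 21.125 - 595.125 = -574.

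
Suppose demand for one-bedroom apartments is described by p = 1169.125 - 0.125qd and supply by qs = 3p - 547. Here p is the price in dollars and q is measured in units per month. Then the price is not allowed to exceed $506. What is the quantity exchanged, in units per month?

Rearranging demand gives qd = 9353 - 8p. Equilibrium: 9353 - 8p = 3p - 547, so 9900 = 11p and p* = 900, q* = 2153.
Because the ceiling (506) lies below the market-clearing price, it is binding.
At p = 506: qd = 9353 - 8·506 = 5305 and qs = 3·506 - 547 = 971.
The quantity actually transacted is the short side, supply: 971.

971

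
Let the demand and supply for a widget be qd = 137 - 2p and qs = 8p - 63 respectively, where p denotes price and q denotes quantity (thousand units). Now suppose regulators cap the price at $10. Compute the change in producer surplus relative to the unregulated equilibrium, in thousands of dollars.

-570

Setting quantity demanded equal to quantity supplied, 137 - 2p = 8p - 63, gives p* = 20 and q* = 97.
Since 10 < 20, the ceiling is binding.
At p = 10: qd = 137 - 2·10 = 117 and qs = 8·10 - 63 = 17.
Producer surplus without the control is ½ · (20 - 7.875) · 97 = 588.0625.
With the ceiling, producers sell 17 units at 10, so PS = ½ · (10 - 7.875) · 17 = 18.0625.
Change in producer surplus = 18.0625 - 588.0625 = -570.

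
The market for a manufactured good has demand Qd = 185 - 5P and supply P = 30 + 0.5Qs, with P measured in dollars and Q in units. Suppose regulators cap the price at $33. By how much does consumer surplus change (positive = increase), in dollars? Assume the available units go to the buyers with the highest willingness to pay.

10.4

Rearranging supply gives Qs = 2P - 60. Equilibrium: 185 - 5P = 2P - 60, so 245 = 7P and P* = 35, Q* = 10.
Because the ceiling (33) lies below the market-clearing price, it is binding.
At P = 33: Qd = 185 - 5·33 = 20 and Qs = 2·33 - 60 = 6.
Consumer surplus without the control is ½ · (37 - 35) · 10 = 10.
With the ceiling, 6 units are sold at 33 (assume they go to the highest-value buyers). The demand price at Q = 6 is 35.8, so CS = ½ · [(37 - 33) + (35.8 - 33)] · 6 = 20.4.
Change in consumer surplus = 20.4 - 10 = 10.4.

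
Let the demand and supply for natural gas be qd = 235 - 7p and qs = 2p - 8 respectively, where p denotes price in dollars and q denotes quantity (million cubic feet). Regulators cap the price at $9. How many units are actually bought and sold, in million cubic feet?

10

Without the control the market clears where 235 - 7p = 2p - 8, i.e. p* = 27 and q* = 46.
Because the ceiling (9) lies below the market-clearing price, it is binding.
At p = 9: qd = 235 - 7·9 = 172 and qs = 2·9 - 8 = 10.
The quantity actually transacted is the short side, supply: 10.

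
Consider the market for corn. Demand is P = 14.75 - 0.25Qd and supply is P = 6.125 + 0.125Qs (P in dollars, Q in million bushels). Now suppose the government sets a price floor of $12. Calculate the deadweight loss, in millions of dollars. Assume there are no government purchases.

Rearranging demand gives Qd = 59 - 4P; rearranging supply gives Qs = 8P - 49. Without the control the market clears where 59 - 4P = 8P - 49, i.e. P* = 9 and Q* = 23.
Because the floor (12) lies above the market-clearing price, it is binding.
At P = 12: Qd = 59 - 4·12 = 11 and Qs = 8·12 - 49 = 47.
Quantity traded falls to 11. At Q = 11 the demand price is (59 - 11)/4 = 12 and the supply price is (49 + 11)/8 = 7.5.
Deadweight loss = ½ · (12 - 7.5) · (23 - 11) = ½ · 4.5 · 12 = 27.

27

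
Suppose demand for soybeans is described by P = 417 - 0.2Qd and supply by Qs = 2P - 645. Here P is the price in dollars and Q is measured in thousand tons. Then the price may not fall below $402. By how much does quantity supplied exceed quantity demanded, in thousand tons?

84

Rearranging demand gives Qd = 2085 - 5P. Setting quantity demanded equal to quantity supplied, 2085 - 5P = 2P - 645, gives P* = 390 and Q* = 135.
Since 402 > 390, the floor is binding.
At P = 402: Qd = 2085 - 5·402 = 75 and Qs = 2·402 - 645 = 159.
Surplus = Qs - Qd = 159 - 75 = 84.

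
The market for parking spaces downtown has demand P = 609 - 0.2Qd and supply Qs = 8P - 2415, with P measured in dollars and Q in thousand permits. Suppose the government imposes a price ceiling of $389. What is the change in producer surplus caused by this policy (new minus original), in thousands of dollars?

-25451

Rearranging demand gives Qd = 3045 - 5P. Setting quantity demanded equal to quantity supplied, 3045 - 5P = 8P - 2415, gives P* = 420 and Q* = 945.
Since 389 < 420, the ceiling is binding.
At P = 389: Qd = 3045 - 5·389 = 1100 and Qs = 8·389 - 2415 = 697.
Producer surplus without the control is ½ · (420 - 301.875) · 945 = 55814.0625.
With the ceiling, producers sell 697 units at 389, so PS = ½ · (389 - 301.875) · 697 = 30363.0625.
Change in producer surplus = 30363.0625 - 55814.0625 = -25451.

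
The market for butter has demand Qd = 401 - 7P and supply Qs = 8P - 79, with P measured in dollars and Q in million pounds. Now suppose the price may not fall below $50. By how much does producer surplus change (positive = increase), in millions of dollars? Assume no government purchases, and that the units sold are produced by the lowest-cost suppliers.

In a free market, 401 - 7P = 8P - 79 gives the equilibrium P* = 32, Q* = 177.
Because the floor (50) lies above the market-clearing price, it is binding.
At P = 50: Qd = 401 - 7·50 = 51 and Qs = 8·50 - 79 = 321.
Producer surplus without the control is ½ · (32 - 9.875) · 177 = 1958.0625.
With the floor, 51 units are sold at 50. The supply price at Q = 51 is 16.25, so PS = ½ · [(50 - 9.875) + (50 - 16.25)] · 51 = 1883.8125.
Change in producer surplus = 1883.8125 - 1958.0625 = -74.25.

-74.25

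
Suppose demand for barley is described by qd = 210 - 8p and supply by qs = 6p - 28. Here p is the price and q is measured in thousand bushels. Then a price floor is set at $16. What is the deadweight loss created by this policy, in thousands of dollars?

Without the control the market clears where 210 - 8p = 6p - 28, i.e. p* = 17 and q* = 74.
The floor of 16 is below the equilibrium price 17, so it is not binding; the market clears at p* = 17, q* = 74.
Since the control does not bind, no trades are prevented and deadweight loss is zero.

0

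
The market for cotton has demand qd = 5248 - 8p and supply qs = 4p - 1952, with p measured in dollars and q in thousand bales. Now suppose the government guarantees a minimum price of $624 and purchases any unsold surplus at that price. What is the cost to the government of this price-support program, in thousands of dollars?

Setting quantity demanded equal to quantity supplied, 5248 - 8p = 4p - 1952, gives p* = 600 and q* = 448.
Since 624 > 600, the floor is binding.
At p = 624: qd = 5248 - 8·624 = 256 and qs = 4·624 - 1952 = 544.
Surplus = qs - qd = 288.
Government expenditure = surplus × support price = 288 × 624 = 179712.

179712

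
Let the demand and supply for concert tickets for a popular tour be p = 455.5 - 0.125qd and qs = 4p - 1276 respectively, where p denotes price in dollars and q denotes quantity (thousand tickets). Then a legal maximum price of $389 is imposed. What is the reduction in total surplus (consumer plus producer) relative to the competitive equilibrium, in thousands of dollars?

1323

Rearranging demand gives qd = 3644 - 8p. Setting quantity demanded equal to quantity supplied, 3644 - 8p = 4p - 1276, gives p* = 410 and q* = 364.
Because the ceiling (389) lies below the market-clearing price, it is binding.
At p = 389: qd = 3644 - 8·389 = 532 and qs = 4·389 - 1276 = 280.
Quantity traded falls to 280. At q = 280 the demand price is (3644 - 280)/8 = 420.5 and the supply price is (1276 + 280)/4 = 389.
Deadweight loss = ½ · (420.5 - 389) · (364 - 280) = ½ · 31.5 · 84 = 1323.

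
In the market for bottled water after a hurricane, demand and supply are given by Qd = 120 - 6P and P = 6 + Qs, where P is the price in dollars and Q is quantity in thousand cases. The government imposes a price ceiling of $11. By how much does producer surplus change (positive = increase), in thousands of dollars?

-59.5

Rearranging supply gives Qs = P - 6. Setting quantity demanded equal to quantity supplied, 120 - 6P = P - 6, gives P* = 18 and Q* = 12.
The ceiling of 11 is below the equilibrium price 18, so it binds.
At P = 11: Qd = 120 - 6·11 = 54 and Qs = 11 - 6 = 5.
Producer surplus without the control is ½ · (18 - 6) · 12 = 72.
With the ceiling, producers sell 5 units at 11, so PS = ½ · (11 - 6) · 5 = 12.5.
Change in producer surplus = 12.5 - 72 = -59.5.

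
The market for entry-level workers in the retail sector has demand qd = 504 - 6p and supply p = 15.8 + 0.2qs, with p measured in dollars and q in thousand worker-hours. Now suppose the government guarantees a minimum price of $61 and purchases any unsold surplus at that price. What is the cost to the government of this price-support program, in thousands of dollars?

5368

Rearranging supply gives qs = 5p - 79. Equilibrium: 504 - 6p = 5p - 79, so 583 = 11p and p* = 53, q* = 186.
Because the floor (61) lies above the market-clearing price, it is binding.
At p = 61: qd = 504 - 6·61 = 138 and qs = 5·61 - 79 = 226.
Surplus = qs - qd = 88.
Government expenditure = surplus × support price = 88 × 61 = 5368.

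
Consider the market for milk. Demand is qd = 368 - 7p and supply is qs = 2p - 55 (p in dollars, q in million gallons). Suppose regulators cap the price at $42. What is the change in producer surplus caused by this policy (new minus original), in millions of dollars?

Equilibrium: 368 - 7p = 2p - 55, so 423 = 9p and p* = 47, q* = 39.
The ceiling of 42 is below the equilibrium price 47, so it binds.
At p = 42: qd = 368 - 7·42 = 74 and qs = 2·42 - 55 = 29.
Producer surplus without the control is ½ · (47 - 27.5) · 39 = 380.25.
With the ceiling, producers sell 29 units at 42, so PS = ½ · (42 - 27.5) · 29 = 210.25.
Change in producer surplus = 210.25 - 380.25 = -170.

-170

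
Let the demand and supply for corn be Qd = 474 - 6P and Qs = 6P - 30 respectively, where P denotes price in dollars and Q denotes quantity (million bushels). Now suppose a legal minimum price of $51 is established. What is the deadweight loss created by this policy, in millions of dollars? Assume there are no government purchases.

Without the control the market clears where 474 - 6P = 6P - 30, i.e. P* = 42 and Q* = 222.
The floor of 51 is above the equilibrium price 42, so it binds.
At P = 51: Qd = 474 - 6·51 = 168 and Qs = 6·51 - 30 = 276.
Quantity traded falls to 168. At Q = 168 the demand price is (474 - 168)/6 = 51 and the supply price is (30 + 168)/6 = 33.
Deadweight loss = ½ · (51 - 33) · (222 - 168) = ½ · 18 · 54 = 486.

486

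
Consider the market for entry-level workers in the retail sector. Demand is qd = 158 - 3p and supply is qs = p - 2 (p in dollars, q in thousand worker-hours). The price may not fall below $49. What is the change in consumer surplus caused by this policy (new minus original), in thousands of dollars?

In a free market, 158 - 3p = p - 2 gives the equilibrium p* = 40, q* = 38.
The floor of 49 is above the equilibrium price 40, so it binds.
At p = 49: qd = 158 - 3·49 = 11 and qs = 49 - 2 = 47.
Consumer surplus without the control is ½ · (158/3 - 40) · 38 = 722/3.
With the floor, consumers buy 11 units at 49, so CS = ½ · (158/3 - 49) · 11 = 121/6.
Change in consumer surplus = 121/6 - 722/3 = -220.5.

-220.5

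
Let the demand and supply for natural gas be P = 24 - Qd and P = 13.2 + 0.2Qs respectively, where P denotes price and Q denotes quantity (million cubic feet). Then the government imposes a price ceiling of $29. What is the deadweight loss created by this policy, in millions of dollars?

0

Rearranging demand gives Qd = 24 - P; rearranging supply gives Qs = 5P - 66. In a free market, 24 - P = 5P - 66 gives the equilibrium P* = 15, Q* = 9.
The ceiling of 29 is above the equilibrium price 15, so it is not binding; the market clears at P* = 15, Q* = 9.
Since the control does not bind, no trades are prevented and deadweight loss is zero.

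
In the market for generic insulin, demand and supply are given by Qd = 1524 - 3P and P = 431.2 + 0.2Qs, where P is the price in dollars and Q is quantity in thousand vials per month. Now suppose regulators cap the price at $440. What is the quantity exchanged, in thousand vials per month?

Rearranging supply gives Qs = 5P - 2156. Equilibrium: 1524 - 3P = 5P - 2156, so 3680 = 8P and P* = 460, Q* = 144.
Because the ceiling (440) lies below the market-clearing price, it is binding.
At P = 440: Qd = 1524 - 3·440 = 204 and Qs = 5·440 - 2156 = 44.
The quantity actually transacted is the short side, supply: 44.

44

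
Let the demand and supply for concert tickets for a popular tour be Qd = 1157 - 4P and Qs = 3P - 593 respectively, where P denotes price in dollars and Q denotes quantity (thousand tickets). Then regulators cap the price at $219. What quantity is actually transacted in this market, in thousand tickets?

Setting quantity demanded equal to quantity supplied, 1157 - 4P = 3P - 593, gives P* = 250 and Q* = 157.
Because the ceiling (219) lies below the market-clearing price, it is binding.
At P = 219: Qd = 1157 - 4·219 = 281 and Qs = 3·219 - 593 = 64.
The quantity actually transacted is the short side, supply: 64.

64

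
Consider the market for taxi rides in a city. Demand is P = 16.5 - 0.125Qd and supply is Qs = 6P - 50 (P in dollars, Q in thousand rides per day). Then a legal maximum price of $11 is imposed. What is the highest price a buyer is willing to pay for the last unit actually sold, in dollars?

14.5

Rearranging demand gives Qd = 132 - 8P. Setting quantity demanded equal to quantity supplied, 132 - 8P = 6P - 50, gives P* = 13 and Q* = 28.
Since 11 < 13, the ceiling is binding.
At P = 11: Qd = 132 - 8·11 = 44 and Qs = 6·11 - 50 = 16.
Only 16 units reach the market. On the demand curve, the marginal buyer's willingness to pay at Q = 16 is (132 - 16)/8 = 14.5.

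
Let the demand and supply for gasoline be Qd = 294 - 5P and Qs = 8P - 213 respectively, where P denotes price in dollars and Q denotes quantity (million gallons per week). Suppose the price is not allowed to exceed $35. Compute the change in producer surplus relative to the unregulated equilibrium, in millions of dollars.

-332

Equilibrium: 294 - 5P = 8P - 213, so 507 = 13P and P* = 39, Q* = 99.
The ceiling of 35 is below the equilibrium price 39, so it binds.
At P = 35: Qd = 294 - 5·35 = 119 and Qs = 8·35 - 213 = 67.
Producer surplus without the control is ½ · (39 - 26.625) · 99 = 612.5625.
With the ceiling, producers sell 67 units at 35, so PS = ½ · (35 - 26.625) · 67 = 280.5625.
Change in producer surplus = 280.5625 - 612.5625 = -332.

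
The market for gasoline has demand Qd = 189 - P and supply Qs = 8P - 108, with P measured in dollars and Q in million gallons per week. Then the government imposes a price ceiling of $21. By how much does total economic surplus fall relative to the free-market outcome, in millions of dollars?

Without the control the market clears where 189 - P = 8P - 108, i.e. P* = 33 and Q* = 156.
The ceiling of 21 is below the equilibrium price 33, so it binds.
At P = 21: Qd = 189 - 21 = 168 and Qs = 8·21 - 108 = 60.
Quantity traded falls to 60. At Q = 60 the demand price is 189 - 60 = 129 and the supply price is (108 + 60)/8 = 21.
Deadweight loss = ½ · (129 - 21) · (156 - 60) = ½ · 108 · 96 = 5184.

5184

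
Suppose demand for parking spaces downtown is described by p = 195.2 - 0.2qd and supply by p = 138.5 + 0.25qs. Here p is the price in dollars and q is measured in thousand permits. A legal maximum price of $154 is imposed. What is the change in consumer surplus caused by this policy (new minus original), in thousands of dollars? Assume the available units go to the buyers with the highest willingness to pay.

582.4

Rearranging demand gives qd = 976 - 5p; rearranging supply gives qs = 4p - 554. Without the control the market clears where 976 - 5p = 4p - 554, i.e. p* = 170 and q* = 126.
Because the ceiling (154) lies below the market-clearing price, it is binding.
At p = 154: qd = 976 - 5·154 = 206 and qs = 4·154 - 554 = 62.
Consumer surplus without the control is ½ · (195.2 - 170) · 126 = 1587.6.
With the ceiling, 62 units are sold at 154 (assume they go to the highest-value buyers). The demand price at q = 62 is 182.8, so CS = ½ · [(195.2 - 154) + (182.8 - 154)] · 62 = 2170.
Change in consumer surplus = 2170 - 1587.6 = 582.4.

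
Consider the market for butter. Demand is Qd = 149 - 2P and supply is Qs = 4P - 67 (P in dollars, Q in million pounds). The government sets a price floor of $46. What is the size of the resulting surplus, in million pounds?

In a free market, 149 - 2P = 4P - 67 gives the equilibrium P* = 36, Q* = 77.
Since 46 > 36, the floor is binding.
At P = 46: Qd = 149 - 2·46 = 57 and Qs = 4·46 - 67 = 117.
Surplus = Qs - Qd = 117 - 57 = 60.

60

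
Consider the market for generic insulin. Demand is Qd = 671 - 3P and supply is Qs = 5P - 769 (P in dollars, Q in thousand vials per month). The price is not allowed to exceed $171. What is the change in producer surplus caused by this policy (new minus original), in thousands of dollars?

Without the control the market clears where 671 - 3P = 5P - 769, i.e. P* = 180 and Q* = 131.
Because the ceiling (171) lies below the market-clearing price, it is binding.
At P = 171: Qd = 671 - 3·171 = 158 and Qs = 5·171 - 769 = 86.
Producer surplus without the control is ½ · (180 - 153.8) · 131 = 1716.1.
With the ceiling, producers sell 86 units at 171, so PS = ½ · (171 - 153.8) · 86 = 739.6.
Change in producer surplus = 739.6 - 1716.1 = -976.5.

-976.5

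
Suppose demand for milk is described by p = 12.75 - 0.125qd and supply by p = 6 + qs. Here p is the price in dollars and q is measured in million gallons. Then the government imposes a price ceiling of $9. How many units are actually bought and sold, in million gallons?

3

Rearranging demand gives qd = 102 - 8p; rearranging supply gives qs = p - 6. Without the control the market clears where 102 - 8p = p - 6, i.e. p* = 12 and q* = 6.
Since 9 < 12, the ceiling is binding.
At p = 9: qd = 102 - 8·9 = 30 and qs = 9 - 6 = 3.
The quantity actually transacted is the short side, supply: 3.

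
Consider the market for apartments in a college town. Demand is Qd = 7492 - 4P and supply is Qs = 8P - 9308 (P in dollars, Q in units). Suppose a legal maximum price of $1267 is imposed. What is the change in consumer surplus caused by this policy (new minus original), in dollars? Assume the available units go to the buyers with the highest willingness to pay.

In a free market, 7492 - 4P = 8P - 9308 gives the equilibrium P* = 1400, Q* = 1892.
Since 1267 < 1400, the ceiling is binding.
At P = 1267: Qd = 7492 - 4·1267 = 2424 and Qs = 8·1267 - 9308 = 828.
Consumer surplus without the control is ½ · (1873 - 1400) · 1892 = 447458.
With the ceiling, 828 units are sold at 1267 (assume they go to the highest-value buyers). The demand price at Q = 828 is 1666, so CS = ½ · [(1873 - 1267) + (1666 - 1267)] · 828 = 416070.
Change in consumer surplus = 416070 - 447458 = -31388.

-31388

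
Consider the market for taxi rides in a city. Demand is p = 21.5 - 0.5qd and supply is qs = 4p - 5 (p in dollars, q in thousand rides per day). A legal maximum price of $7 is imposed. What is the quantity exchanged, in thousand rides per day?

Rearranging demand gives qd = 43 - 2p. Equilibrium: 43 - 2p = 4p - 5, so 48 = 6p and p* = 8, q* = 27.
Since 7 < 8, the ceiling is binding.
At p = 7: qd = 43 - 2·7 = 29 and qs = 4·7 - 5 = 23.
The quantity actually transacted is the short side, supply: 23.

23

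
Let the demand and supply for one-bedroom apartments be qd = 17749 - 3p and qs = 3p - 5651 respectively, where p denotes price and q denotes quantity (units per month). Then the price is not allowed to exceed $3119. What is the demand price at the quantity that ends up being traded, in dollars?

Without the control the market clears where 17749 - 3p = 3p - 5651, i.e. p* = 3900 and q* = 6049.
Since 3119 < 3900, the ceiling is binding.
At p = 3119: qd = 17749 - 3·3119 = 8392 and qs = 3·3119 - 5651 = 3706.
Only 3706 units reach the market. On the demand curve, the marginal buyer's willingness to pay at q = 3706 is (17749 - 3706)/3 = 4681.

4681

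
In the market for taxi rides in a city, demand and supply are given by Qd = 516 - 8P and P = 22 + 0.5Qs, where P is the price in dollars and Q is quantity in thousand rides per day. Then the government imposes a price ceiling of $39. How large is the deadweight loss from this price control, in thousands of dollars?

361.25

Rearranging supply gives Qs = 2P - 44. Without the control the market clears where 516 - 8P = 2P - 44, i.e. P* = 56 and Q* = 68.
The ceiling of 39 is below the equilibrium price 56, so it binds.
At P = 39: Qd = 516 - 8·39 = 204 and Qs = 2·39 - 44 = 34.
Quantity traded falls to 34. At Q = 34 the demand price is (516 - 34)/8 = 60.25 and the supply price is (44 + 34)/2 = 39.
Deadweight loss = ½ · (60.25 - 39) · (68 - 34) = ½ · 21.25 · 34 = 361.25.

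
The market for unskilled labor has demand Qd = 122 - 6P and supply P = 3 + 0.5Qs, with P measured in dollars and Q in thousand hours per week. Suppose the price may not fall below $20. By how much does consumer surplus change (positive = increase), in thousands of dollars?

-56

Rearranging supply gives Qs = 2P - 6. Setting quantity demanded equal to quantity supplied, 122 - 6P = 2P - 6, gives P* = 16 and Q* = 26.
Since 20 > 16, the floor is binding.
At P = 20: Qd = 122 - 6·20 = 2 and Qs = 2·20 - 6 = 34.
Consumer surplus without the control is ½ · (61/3 - 16) · 26 = 169/3.
With the floor, consumers buy 2 units at 20, so CS = ½ · (61/3 - 20) · 2 = 1/3.
Change in consumer surplus = 1/3 - 169/3 = -56.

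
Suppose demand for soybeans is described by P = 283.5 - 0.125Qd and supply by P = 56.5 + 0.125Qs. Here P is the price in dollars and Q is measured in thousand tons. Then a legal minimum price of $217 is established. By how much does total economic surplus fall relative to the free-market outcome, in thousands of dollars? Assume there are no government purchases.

Rearranging demand gives Qd = 2268 - 8P; rearranging supply gives Qs = 8P - 452. Without the control the market clears where 2268 - 8P = 8P - 452, i.e. P* = 170 and Q* = 908.
The floor of 217 is above the equilibrium price 170, so it binds.
At P = 217: Qd = 2268 - 8·217 = 532 and Qs = 8·217 - 452 = 1284.
Quantity traded falls to 532. At Q = 532 the demand price is (2268 - 532)/8 = 217 and the supply price is (452 + 532)/8 = 123.
Deadweight loss = ½ · (217 - 123) · (908 - 532) = ½ · 94 · 376 = 17672.

17672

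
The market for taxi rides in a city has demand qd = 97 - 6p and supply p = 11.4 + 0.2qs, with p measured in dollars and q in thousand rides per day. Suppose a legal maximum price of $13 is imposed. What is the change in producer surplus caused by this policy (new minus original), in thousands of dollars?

Rearranging supply gives qs = 5p - 57. Without the control the market clears where 97 - 6p = 5p - 57, i.e. p* = 14 and q* = 13.
Since 13 < 14, the ceiling is binding.
At p = 13: qd = 97 - 6·13 = 19 and qs = 5·13 - 57 = 8.
Producer surplus without the control is ½ · (14 - 11.4) · 13 = 16.9.
With the ceiling, producers sell 8 units at 13, so PS = ½ · (13 - 11.4) · 8 = 6.4.
Change in producer surplus = 6.4 - 16.9 = -10.5.

-10.5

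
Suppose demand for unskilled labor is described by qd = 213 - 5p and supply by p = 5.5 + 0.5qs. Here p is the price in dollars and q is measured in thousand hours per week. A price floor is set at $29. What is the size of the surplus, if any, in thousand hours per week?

Rearranging supply gives qs = 2p - 11. Equilibrium: 213 - 5p = 2p - 11, so 224 = 7p and p* = 32, q* = 53.
Since 29 is below p* = 32, the floor does not bind and the free-market outcome prevails.
Since the control does not bind, there is no surplus.

0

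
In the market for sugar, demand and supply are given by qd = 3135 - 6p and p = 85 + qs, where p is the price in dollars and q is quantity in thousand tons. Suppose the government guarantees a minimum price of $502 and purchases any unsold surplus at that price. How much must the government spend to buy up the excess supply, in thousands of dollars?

147588

Rearranging supply gives qs = p - 85. Setting quantity demanded equal to quantity supplied, 3135 - 6p = p - 85, gives p* = 460 and q* = 375.
Since 502 > 460, the floor is binding.
At p = 502: qd = 3135 - 6·502 = 123 and qs = 502 - 85 = 417.
Surplus = qs - qd = 294.
Government expenditure = surplus × support price = 294 × 502 = 147588.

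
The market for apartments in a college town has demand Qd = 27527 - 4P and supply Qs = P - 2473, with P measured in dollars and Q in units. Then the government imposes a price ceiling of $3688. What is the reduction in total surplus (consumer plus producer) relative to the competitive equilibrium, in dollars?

Equilibrium: 27527 - 4P = P - 2473, so 30000 = 5P and P* = 6000, Q* = 3527.
Because the ceiling (3688) lies below the market-clearing price, it is binding.
At P = 3688: Qd = 27527 - 4·3688 = 12775 and Qs = 3688 - 2473 = 1215.
Quantity traded falls to 1215. At Q = 1215 the demand price is (27527 - 1215)/4 = 6578 and the supply price is 2473 + 1215 = 3688.
Deadweight loss = ½ · (6578 - 3688) · (3527 - 1215) = ½ · 2890 · 2312 = 3340840.

3340840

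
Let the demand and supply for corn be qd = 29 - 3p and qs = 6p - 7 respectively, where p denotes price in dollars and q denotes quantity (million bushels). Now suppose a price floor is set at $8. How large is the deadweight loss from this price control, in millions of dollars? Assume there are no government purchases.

Setting quantity demanded equal to quantity supplied, 29 - 3p = 6p - 7, gives p* = 4 and q* = 17.
The floor of 8 is above the equilibrium price 4, so it binds.
At p = 8: qd = 29 - 3·8 = 5 and qs = 6·8 - 7 = 41.
Quantity traded falls to 5. At q = 5 the demand price is (29 - 5)/3 = 8 and the supply price is (7 + 5)/6 = 2.
Deadweight loss = ½ · (8 - 2) · (17 - 5) = ½ · 6 · 12 = 36.

36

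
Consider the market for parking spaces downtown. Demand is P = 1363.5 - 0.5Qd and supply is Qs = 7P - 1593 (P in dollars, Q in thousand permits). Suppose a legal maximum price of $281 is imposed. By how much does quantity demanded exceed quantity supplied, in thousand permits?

1791

Rearranging demand gives Qd = 2727 - 2P. Without the control the market clears where 2727 - 2P = 7P - 1593, i.e. P* = 480 and Q* = 1767.
Since 281 < 480, the ceiling is binding.
At P = 281: Qd = 2727 - 2·281 = 2165 and Qs = 7·281 - 1593 = 374.
Shortage = Qd - Qs = 2165 - 374 = 1791.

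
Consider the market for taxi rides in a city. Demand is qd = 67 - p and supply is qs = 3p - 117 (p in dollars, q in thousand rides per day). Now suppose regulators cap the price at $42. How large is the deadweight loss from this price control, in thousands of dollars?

Equilibrium: 67 - p = 3p - 117, so 184 = 4p and p* = 46, q* = 21.
The ceiling of 42 is below the equilibrium price 46, so it binds.
At p = 42: qd = 67 - 42 = 25 and qs = 3·42 - 117 = 9.
Quantity traded falls to 9. At q = 9 the demand price is 67 - 9 = 58 and the supply price is (117 + 9)/3 = 42.
Deadweight loss = ½ · (58 - 42) · (21 - 9) = ½ · 16 · 12 = 96.

96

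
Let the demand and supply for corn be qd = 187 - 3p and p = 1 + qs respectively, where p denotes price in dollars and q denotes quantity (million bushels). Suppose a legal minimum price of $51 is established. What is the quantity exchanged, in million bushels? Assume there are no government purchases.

Rearranging supply gives qs = p - 1. In a free market, 187 - 3p = p - 1 gives the equilibrium p* = 47, q* = 46.
The floor of 51 is above the equilibrium price 47, so it binds.
At p = 51: qd = 187 - 3·51 = 34 and qs = 51 - 1 = 50.
The quantity actually transacted is the short side, demand: 34.

34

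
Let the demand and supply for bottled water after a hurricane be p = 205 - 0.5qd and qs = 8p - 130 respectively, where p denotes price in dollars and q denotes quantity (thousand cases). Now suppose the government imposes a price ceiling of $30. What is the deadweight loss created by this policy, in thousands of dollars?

Rearranging demand gives qd = 410 - 2p. Without the control the market clears where 410 - 2p = 8p - 130, i.e. p* = 54 and q* = 302.
The ceiling of 30 is below the equilibrium price 54, so it binds.
At p = 30: qd = 410 - 2·30 = 350 and qs = 8·30 - 130 = 110.
Quantity traded falls to 110. At q = 110 the demand price is (410 - 110)/2 = 150 and the supply price is (130 + 110)/8 = 30.
Deadweight loss = ½ · (150 - 30) · (302 - 110) = ½ · 120 · 192 = 11520.

11520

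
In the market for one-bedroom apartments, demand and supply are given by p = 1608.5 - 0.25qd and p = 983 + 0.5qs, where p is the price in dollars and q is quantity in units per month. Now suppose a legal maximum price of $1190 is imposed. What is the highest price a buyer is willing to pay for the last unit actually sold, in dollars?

1505

Rearranging demand gives qd = 6434 - 4p; rearranging supply gives qs = 2p - 1966. In a free market, 6434 - 4p = 2p - 1966 gives the equilibrium p* = 1400, q* = 834.
Since 1190 < 1400, the ceiling is binding.
At p = 1190: qd = 6434 - 4·1190 = 1674 and qs = 2·1190 - 1966 = 414.
Only 414 units reach the market. On the demand curve, the marginal buyer's willingness to pay at q = 414 is (6434 - 414)/4 = 1505.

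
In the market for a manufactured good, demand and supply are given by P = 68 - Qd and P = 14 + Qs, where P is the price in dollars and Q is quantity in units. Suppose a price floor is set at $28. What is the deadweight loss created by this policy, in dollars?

Rearranging demand gives Qd = 68 - P; rearranging supply gives Qs = P - 14. In a free market, 68 - P = P - 14 gives the equilibrium P* = 41, Q* = 27.
The floor of 28 is below the equilibrium price 41, so it is not binding; the market clears at P* = 41, Q* = 27.
Since the control does not bind, no trades are prevented and deadweight loss is zero.

0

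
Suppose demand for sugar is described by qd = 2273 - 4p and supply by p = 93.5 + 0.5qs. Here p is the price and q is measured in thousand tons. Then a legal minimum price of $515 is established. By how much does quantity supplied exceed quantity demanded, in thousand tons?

Rearranging supply gives qs = 2p - 187. In a free market, 2273 - 4p = 2p - 187 gives the equilibrium p* = 410, q* = 633.
The floor of 515 is above the equilibrium price 410, so it binds.
At p = 515: qd = 2273 - 4·515 = 213 and qs = 2·515 - 187 = 843.
Surplus = qs - qd = 843 - 213 = 630.

630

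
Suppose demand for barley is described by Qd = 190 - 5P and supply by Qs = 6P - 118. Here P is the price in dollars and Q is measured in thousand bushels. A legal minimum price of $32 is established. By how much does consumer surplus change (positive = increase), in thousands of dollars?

Setting quantity demanded equal to quantity supplied, 190 - 5P = 6P - 118, gives P* = 28 and Q* = 50.
Since 32 > 28, the floor is binding.
At P = 32: Qd = 190 - 5·32 = 30 and Qs = 6·32 - 118 = 74.
Consumer surplus without the control is ½ · (38 - 28) · 50 = 250.
With the floor, consumers buy 30 units at 32, so CS = ½ · (38 - 32) · 30 = 90.
Change in consumer surplus = 90 - 250 = -160.

-160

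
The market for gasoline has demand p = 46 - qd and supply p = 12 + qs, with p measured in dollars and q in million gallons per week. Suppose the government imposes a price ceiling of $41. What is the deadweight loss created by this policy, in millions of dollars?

Rearranging demand gives qd = 46 - p; rearranging supply gives qs = p - 12. Without the control the market clears where 46 - p = p - 12, i.e. p* = 29 and q* = 17.
Since 41 is above p* = 29, the ceiling does not bind and the free-market outcome prevails.
Since the control does not bind, no trades are prevented and deadweight loss is zero.

0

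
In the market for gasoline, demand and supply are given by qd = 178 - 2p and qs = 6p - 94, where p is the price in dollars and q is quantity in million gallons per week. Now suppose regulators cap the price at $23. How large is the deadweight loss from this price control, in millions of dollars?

1452

Without the control the market clears where 178 - 2p = 6p - 94, i.e. p* = 34 and q* = 110.
Since 23 < 34, the ceiling is binding.
At p = 23: qd = 178 - 2·23 = 132 and qs = 6·23 - 94 = 44.
Quantity traded falls to 44. At q = 44 the demand price is (178 - 44)/2 = 67 and the supply price is (94 + 44)/6 = 23.
Deadweight loss = ½ · (67 - 23) · (110 - 44) = ½ · 44 · 66 = 1452.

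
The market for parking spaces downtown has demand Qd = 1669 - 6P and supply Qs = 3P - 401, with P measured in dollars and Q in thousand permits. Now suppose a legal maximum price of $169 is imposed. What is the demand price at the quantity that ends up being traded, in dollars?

In a free market, 1669 - 6P = 3P - 401 gives the equilibrium P* = 230, Q* = 289.
The ceiling of 169 is below the equilibrium price 230, so it binds.
At P = 169: Qd = 1669 - 6·169 = 655 and Qs = 3·169 - 401 = 106.
Only 106 units reach the market. On the demand curve, the marginal buyer's willingness to pay at Q = 106 is (1669 - 106)/6 = 260.5.

260.5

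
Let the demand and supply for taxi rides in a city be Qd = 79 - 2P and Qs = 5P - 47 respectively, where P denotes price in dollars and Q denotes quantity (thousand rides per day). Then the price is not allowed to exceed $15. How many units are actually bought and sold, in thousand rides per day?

28

In a free market, 79 - 2P = 5P - 47 gives the equilibrium P* = 18, Q* = 43.
Since 15 < 18, the ceiling is binding.
At P = 15: Qd = 79 - 2·15 = 49 and Qs = 5·15 - 47 = 28.
The quantity actually transacted is the short side, supply: 28.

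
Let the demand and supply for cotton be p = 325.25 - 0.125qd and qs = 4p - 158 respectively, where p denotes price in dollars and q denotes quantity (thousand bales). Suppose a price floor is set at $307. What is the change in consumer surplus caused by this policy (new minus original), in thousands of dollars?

-34958

Rearranging demand gives qd = 2602 - 8p. In a free market, 2602 - 8p = 4p - 158 gives the equilibrium p* = 230, q* = 762.
The floor of 307 is above the equilibrium price 230, so it binds.
At p = 307: qd = 2602 - 8·307 = 146 and qs = 4·307 - 158 = 1070.
Consumer surplus without the control is ½ · (325.25 - 230) · 762 = 36290.25.
With the floor, consumers buy 146 units at 307, so CS = ½ · (325.25 - 307) · 146 = 1332.25.
Change in consumer surplus = 1332.25 - 36290.25 = -34958.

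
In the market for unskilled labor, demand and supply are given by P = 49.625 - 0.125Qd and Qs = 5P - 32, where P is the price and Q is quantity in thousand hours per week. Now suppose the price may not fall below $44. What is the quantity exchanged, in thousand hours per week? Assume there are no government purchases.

Rearranging demand gives Qd = 397 - 8P. In a free market, 397 - 8P = 5P - 32 gives the equilibrium P* = 33, Q* = 133.
The floor of 44 is above the equilibrium price 33, so it binds.
At P = 44: Qd = 397 - 8·44 = 45 and Qs = 5·44 - 32 = 188.
The quantity actually transacted is the short side, demand: 45.

45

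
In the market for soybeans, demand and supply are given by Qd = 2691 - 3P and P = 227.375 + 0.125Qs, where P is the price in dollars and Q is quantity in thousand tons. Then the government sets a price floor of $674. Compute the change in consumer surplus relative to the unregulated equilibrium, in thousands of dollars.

Rearranging supply gives Qs = 8P - 1819. Setting quantity demanded equal to quantity supplied, 2691 - 3P = 8P - 1819, gives P* = 410 and Q* = 1461.
Since 674 > 410, the floor is binding.
At P = 674: Qd = 2691 - 3·674 = 669 and Qs = 8·674 - 1819 = 3573.
Consumer surplus without the control is ½ · (897 - 410) · 1461 = 355753.5.
With the floor, consumers buy 669 units at 674, so CS = ½ · (897 - 674) · 669 = 74593.5.
Change in consumer surplus = 74593.5 - 355753.5 = -281160.

-281160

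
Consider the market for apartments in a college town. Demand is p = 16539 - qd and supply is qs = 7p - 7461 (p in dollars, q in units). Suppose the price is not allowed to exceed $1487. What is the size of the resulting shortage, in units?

Rearranging demand gives qd = 16539 - p. Equilibrium: 16539 - p = 7p - 7461, so 24000 = 8p and p* = 3000, q* = 13539.
The ceiling of 1487 is below the equilibrium price 3000, so it binds.
At p = 1487: qd = 16539 - 1487 = 15052 and qs = 7·1487 - 7461 = 2948.
Shortage = qd - qs = 15052 - 2948 = 12104.

12104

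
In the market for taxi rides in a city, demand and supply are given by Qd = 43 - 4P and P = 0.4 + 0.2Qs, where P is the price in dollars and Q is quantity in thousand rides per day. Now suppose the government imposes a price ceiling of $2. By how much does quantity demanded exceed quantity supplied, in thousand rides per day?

27

Rearranging supply gives Qs = 5P - 2. Setting quantity demanded equal to quantity supplied, 43 - 4P = 5P - 2, gives P* = 5 and Q* = 23.
Since 2 < 5, the ceiling is binding.
At P = 2: Qd = 43 - 4·2 = 35 and Qs = 5·2 - 2 = 8.
Shortage = Qd - Qs = 35 - 8 = 27.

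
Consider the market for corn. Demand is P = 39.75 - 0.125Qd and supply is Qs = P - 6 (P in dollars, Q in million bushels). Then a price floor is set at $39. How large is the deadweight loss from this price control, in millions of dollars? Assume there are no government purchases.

324

Rearranging demand gives Qd = 318 - 8P. In a free market, 318 - 8P = P - 6 gives the equilibrium P* = 36, Q* = 30.
Because the floor (39) lies above the market-clearing price, it is binding.
At P = 39: Qd = 318 - 8·39 = 6 and Qs = 39 - 6 = 33.
Quantity traded falls to 6. At Q = 6 the demand price is (318 - 6)/8 = 39 and the supply price is 6 + 6 = 12.
Deadweight loss = ½ · (39 - 12) · (30 - 6) = ½ · 27 · 24 = 324.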